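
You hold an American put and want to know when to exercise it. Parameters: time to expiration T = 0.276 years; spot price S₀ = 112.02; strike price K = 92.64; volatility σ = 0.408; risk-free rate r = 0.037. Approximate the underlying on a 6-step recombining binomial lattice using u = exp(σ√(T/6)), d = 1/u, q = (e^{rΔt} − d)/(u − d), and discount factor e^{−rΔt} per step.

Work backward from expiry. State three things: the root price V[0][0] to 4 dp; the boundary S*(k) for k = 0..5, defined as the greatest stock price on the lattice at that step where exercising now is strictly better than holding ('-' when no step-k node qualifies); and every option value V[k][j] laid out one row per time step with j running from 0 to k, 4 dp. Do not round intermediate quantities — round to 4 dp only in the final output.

Δt=0.04600, u=1.09145, d=0.91621, q=0.48786, disc=e^(-rΔt)=0.99830
k=6 terminal: V=max(K-S,0) → 26.3765 13.7028 0.0000 0.0000 0.0000 0.0000 0.0000
k=5: j=0 S=72.3233 intr=20.3167 cont=20.1592 V=20.3167[EX]; j=1 S=86.1559 intr=6.4841 cont=7.0058 V=7.0058[hold]; j=2 S=102.6342 intr=0.0000 cont=0.0000 V=0.0000[hold]; j=3 S=122.2641 intr=0.0000 cont=0.0000 V=0.0000[hold]; j=4 S=145.6485 intr=0.0000 cont=0.0000 V=0.0000[hold]; j=5 S=173.5054 intr=0.0000 cont=0.0000 V=0.0000[hold]  S*(5)=72.3233
k=4: j=0 S=78.9372 intr=13.7028 cont=13.7994 V=13.7994[hold]; j=1 S=94.0348 intr=0.0000 cont=3.5819 V=3.5819[hold]; j=2 S=112.0200 intr=0.0000 cont=0.0000 V=0.0000[hold]; j=3 S=133.4451 intr=0.0000 cont=0.0000 V=0.0000[hold]; j=4 S=158.9679 intr=0.0000 cont=0.0000 V=0.0000[hold]  S*(4)=-
k=3: j=0 S=86.1559 intr=6.4841 cont=8.7997 V=8.7997[hold]; j=1 S=102.6342 intr=0.0000 cont=1.8313 V=1.8313[hold]; j=2 S=122.2641 intr=0.0000 cont=0.0000 V=0.0000[hold]; j=3 S=145.6485 intr=0.0000 cont=0.0000 V=0.0000[hold]  S*(3)=-
k=2: j=0 S=94.0348 intr=0.0000 cont=5.3909 V=5.3909[hold]; j=1 S=112.0200 intr=0.0000 cont=0.9363 V=0.9363[hold]; j=2 S=133.4451 intr=0.0000 cont=0.0000 V=0.0000[hold]  S*(2)=-
k=1: j=0 S=102.6342 intr=0.0000 cont=3.2122 V=3.2122[hold]; j=1 S=122.2641 intr=0.0000 cont=0.4787 V=0.4787[hold]  S*(1)=-
k=0: j=0 S=112.0200 intr=0.0000 cont=1.8755 V=1.8755[hold]  S*(0)=-

price = 1.8755
boundary = - - - - - 72.3233
tree:
1.8755
3.2122 0.4787
5.3909 0.9363 0.0000
8.7997 1.8313 0.0000 0.0000
13.7994 3.5819 0.0000 0.0000 0.0000
20.3167 7.0058 0.0000 0.0000 0.0000 0.0000
26.3765 13.7028 0.0000 0.0000 0.0000 0.0000 0.0000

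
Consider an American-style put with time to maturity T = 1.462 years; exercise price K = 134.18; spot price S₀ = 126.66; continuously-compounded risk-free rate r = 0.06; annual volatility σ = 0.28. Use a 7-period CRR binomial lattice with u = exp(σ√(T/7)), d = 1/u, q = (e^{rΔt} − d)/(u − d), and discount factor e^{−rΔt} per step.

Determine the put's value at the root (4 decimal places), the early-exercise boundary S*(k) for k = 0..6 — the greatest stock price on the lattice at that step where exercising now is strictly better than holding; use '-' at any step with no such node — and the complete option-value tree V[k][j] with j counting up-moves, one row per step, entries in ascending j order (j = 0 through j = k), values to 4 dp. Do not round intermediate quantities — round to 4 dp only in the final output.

price = 16.8369
boundary = - - 98.0602 86.2818 98.0602 86.2818 98.0602
tree:
16.8369
25.0999 9.5337
36.1198 15.4246 4.2670
47.8982 24.1121 7.6908 1.1749
58.2618 36.1198 13.4905 2.4641 0.0000
67.3806 47.8982 22.7579 5.1681 0.0000 0.0000
75.4041 58.2618 36.1198 10.8393 0.0000 0.0000 0.0000
82.4639 67.3806 47.8982 22.7336 0.0000 0.0000 0.0000 0.0000

Δt=0.20886  u=1.13651  d=0.87989  q=0.51719  discount=0.98755
step 7 (expiry): payoffs max(K−S,0) = 82.4639 67.3806 47.8982 22.7336 0.0000 0.0000 0.0000 0.0000
step 6: (k=6,j=0): S=58.7759, (K−S)⁺=75.4041, hold=73.7332 ⇒ V=75.4041 exercise | (k=6,j=1): S=75.9182, (K−S)⁺=58.2618, hold=56.5908 ⇒ V=58.2618 exercise | (k=6,j=2): S=98.0602, (K−S)⁺=36.1198, hold=34.4488 ⇒ V=36.1198 exercise | (k=6,j=3): S=126.6600, (K−S)⁺=7.5200, hold=10.8393 ⇒ V=10.8393 continue | (k=6,j=4): S=163.6011, (K−S)⁺=0.0000, hold=0.0000 ⇒ V=0.0000 continue | (k=6,j=5): S=211.3164, (K−S)⁺=0.0000, hold=0.0000 ⇒ V=0.0000 continue | (k=6,j=6): S=272.9480, (K−S)⁺=0.0000, hold=0.0000 ⇒ V=0.0000 continue  boundary S*=98.0602
step 5: (k=5,j=0): S=66.7994, (K−S)⁺=67.3806, hold=65.7096 ⇒ V=67.3806 exercise | (k=5,j=1): S=86.2818, (K−S)⁺=47.8982, hold=46.2272 ⇒ V=47.8982 exercise | (k=5,j=2): S=111.4464, (K−S)⁺=22.7336, hold=22.7579 ⇒ V=22.7579 continue | (k=5,j=3): S=143.9504, (K−S)⁺=0.0000, hold=5.1681 ⇒ V=5.1681 continue | (k=5,j=4): S=185.9344, (K−S)⁺=0.0000, hold=0.0000 ⇒ V=0.0000 continue | (k=5,j=5): S=240.1632, (K−S)⁺=0.0000, hold=0.0000 ⇒ V=0.0000 continue  boundary S*=86.2818
step 4: (k=4,j=0): S=75.9182, (K−S)⁺=58.2618, hold=56.5908 ⇒ V=58.2618 exercise | (k=4,j=1): S=98.0602, (K−S)⁺=36.1198, hold=34.4613 ⇒ V=36.1198 exercise | (k=4,j=2): S=126.6600, (K−S)⁺=7.5200, hold=13.4905 ⇒ V=13.4905 continue | (k=4,j=3): S=163.6011, (K−S)⁺=0.0000, hold=2.4641 ⇒ V=2.4641 continue | (k=4,j=4): S=211.3164, (K−S)⁺=0.0000, hold=0.0000 ⇒ V=0.0000 continue  boundary S*=98.0602
step 3: (k=3,j=0): S=86.2818, (K−S)⁺=47.8982, hold=46.2272 ⇒ V=47.8982 exercise | (k=3,j=1): S=111.4464, (K−S)⁺=22.7336, hold=24.1121 ⇒ V=24.1121 continue | (k=3,j=2): S=143.9504, (K−S)⁺=0.0000, hold=7.6908 ⇒ V=7.6908 continue | (k=3,j=3): S=185.9344, (K−S)⁺=0.0000, hold=1.1749 ⇒ V=1.1749 continue  boundary S*=86.2818
step 2: (k=2,j=0): S=98.0602, (K−S)⁺=36.1198, hold=35.1529 ⇒ V=36.1198 exercise | (k=2,j=1): S=126.6600, (K−S)⁺=7.5200, hold=15.4246 ⇒ V=15.4246 continue | (k=2,j=2): S=163.6011, (K−S)⁺=0.0000, hold=4.2670 ⇒ V=4.2670 continue  boundary S*=98.0602
step 1: (k=1,j=0): S=111.4464, (K−S)⁺=22.7336, hold=25.0999 ⇒ V=25.0999 continue | (k=1,j=1): S=143.9504, (K−S)⁺=0.0000, hold=9.5337 ⇒ V=9.5337 continue  boundary S*=-
step 0: (k=0,j=0): S=126.6600, (K−S)⁺=7.5200, hold=16.8369 ⇒ V=16.8369 continue  boundary S*=-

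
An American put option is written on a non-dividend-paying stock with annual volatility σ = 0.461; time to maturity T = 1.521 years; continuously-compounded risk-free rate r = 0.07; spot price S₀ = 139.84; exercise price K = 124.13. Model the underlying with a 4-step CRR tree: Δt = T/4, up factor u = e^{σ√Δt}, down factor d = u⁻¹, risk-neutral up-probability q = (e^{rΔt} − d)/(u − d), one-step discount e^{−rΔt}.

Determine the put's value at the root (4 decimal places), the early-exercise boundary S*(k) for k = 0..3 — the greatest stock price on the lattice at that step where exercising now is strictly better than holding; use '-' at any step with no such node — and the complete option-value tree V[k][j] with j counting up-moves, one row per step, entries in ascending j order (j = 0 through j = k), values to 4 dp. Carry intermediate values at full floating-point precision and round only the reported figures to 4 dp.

Δt=0.38025  u=1.32880  d=0.75256  q=0.47622  discount=0.97373
step 4 (expiry): payoffs max(K−S,0) = 79.2763 44.9318 0.0000 0.0000 0.0000
step 3: (k=3,j=0): S=59.6015, (K−S)⁺=64.5285, hold=61.2681 ⇒ V=64.5285 exercise | (k=3,j=1): S=105.2382, (K−S)⁺=18.8918, hold=22.9163 ⇒ V=22.9163 continue | (k=3,j=2): S=185.8188, (K−S)⁺=0.0000, hold=0.0000 ⇒ V=0.0000 continue | (k=3,j=3): S=328.0998, (K−S)⁺=0.0000, hold=0.0000 ⇒ V=0.0000 continue  boundary S*=59.6015
step 2: (k=2,j=0): S=79.1982, (K−S)⁺=44.9318, hold=43.5376 ⇒ V=44.9318 exercise | (k=2,j=1): S=139.8400, (K−S)⁺=0.0000, hold=11.6878 ⇒ V=11.6878 continue | (k=2,j=2): S=246.9152, (K−S)⁺=0.0000, hold=0.0000 ⇒ V=0.0000 continue  boundary S*=79.1982
step 1: (k=1,j=0): S=105.2382, (K−S)⁺=18.8918, hold=28.3361 ⇒ V=28.3361 continue | (k=1,j=1): S=185.8188, (K−S)⁺=0.0000, hold=5.9611 ⇒ V=5.9611 continue  boundary S*=-
step 0: (k=0,j=0): S=139.8400, (K−S)⁺=0.0000, hold=17.2163 ⇒ V=17.2163 continue  boundary S*=-

price = 17.2163
boundary = - - 79.1982 59.6015
tree:
17.2163
28.3361 5.9611
44.9318 11.6878 0.0000
64.5285 22.9163 0.0000 0.0000
79.2763 44.9318 0.0000 0.0000 0.0000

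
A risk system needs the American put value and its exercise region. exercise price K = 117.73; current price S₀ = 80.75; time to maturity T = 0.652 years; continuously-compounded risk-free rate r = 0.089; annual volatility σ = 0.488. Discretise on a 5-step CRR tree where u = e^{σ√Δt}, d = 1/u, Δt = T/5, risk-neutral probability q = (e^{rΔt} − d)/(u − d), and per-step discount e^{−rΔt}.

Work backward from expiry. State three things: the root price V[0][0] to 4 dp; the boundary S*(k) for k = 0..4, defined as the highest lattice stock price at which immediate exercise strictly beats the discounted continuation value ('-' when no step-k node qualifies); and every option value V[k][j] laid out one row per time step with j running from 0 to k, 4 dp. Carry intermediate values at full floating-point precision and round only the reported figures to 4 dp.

price = 37.7353
boundary = - 67.7034 80.7500 67.7034 80.7500
tree:
37.7353
50.0266 25.7922
60.9653 36.9800 14.7171
70.1366 50.0266 23.9079 5.4645
77.8262 60.9653 36.9800 10.8188 0.0000
84.2733 70.1366 50.0266 21.4193 0.0000 0.0000

params: Δt=0.13040 u=1.19270 d=0.83843 q=0.48901 e^(-rΔt)=0.98846
t_5 payoffs: 84.2733 70.1366 50.0266 21.4193 0.0000 0.0000
t_4: node(4,0) S=39.9038 payoff=77.8262 vs cont=76.4677 → 77.8262 [stop]  node(4,1) S=56.7647 payoff=60.9653 vs cont=59.6068 → 60.9653 [stop]  node(4,2) S=80.7500 payoff=36.9800 vs cont=35.6216 → 36.9800 [stop]  node(4,3) S=114.8700 payoff=2.8600 vs cont=10.8188 → 10.8188 [wait]  node(4,4) S=163.4069 payoff=0.0000 vs cont=0.0000 → 0.0000 [wait]  ⇒ S*(4)=80.7500
t_3: node(3,0) S=47.5934 payoff=70.1366 vs cont=68.7782 → 70.1366 [stop]  node(3,1) S=67.7034 payoff=50.0266 vs cont=48.6682 → 50.0266 [stop]  node(3,2) S=96.3107 payoff=21.4193 vs cont=23.9079 → 23.9079 [wait]  node(3,3) S=137.0056 payoff=0.0000 vs cont=5.4645 → 5.4645 [wait]  ⇒ S*(3)=67.7034
t_2: node(2,0) S=56.7647 payoff=60.9653 vs cont=59.6068 → 60.9653 [stop]  node(2,1) S=80.7500 payoff=36.9800 vs cont=36.8245 → 36.9800 [stop]  node(2,2) S=114.8700 payoff=2.8600 vs cont=14.7171 → 14.7171 [wait]  ⇒ S*(2)=80.7500
t_1: node(1,0) S=67.7034 payoff=50.0266 vs cont=48.6682 → 50.0266 [stop]  node(1,1) S=96.3107 payoff=21.4193 vs cont=25.7922 → 25.7922 [wait]  ⇒ S*(1)=67.7034
t_0: node(0,0) S=80.7500 payoff=36.9800 vs cont=37.7353 → 37.7353 [wait]  ⇒ S*(0)=-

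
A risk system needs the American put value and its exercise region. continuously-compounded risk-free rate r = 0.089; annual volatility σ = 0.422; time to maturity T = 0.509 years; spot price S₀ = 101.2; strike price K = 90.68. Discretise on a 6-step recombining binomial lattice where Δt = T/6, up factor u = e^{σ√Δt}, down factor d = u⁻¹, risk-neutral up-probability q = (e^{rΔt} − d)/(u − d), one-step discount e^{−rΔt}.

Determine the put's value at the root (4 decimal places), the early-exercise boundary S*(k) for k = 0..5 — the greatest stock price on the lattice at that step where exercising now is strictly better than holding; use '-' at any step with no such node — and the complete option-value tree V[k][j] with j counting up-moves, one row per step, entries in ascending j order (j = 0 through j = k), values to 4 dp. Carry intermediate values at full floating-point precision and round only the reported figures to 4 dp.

price = 5.9562
boundary = - - - - 61.8956 69.9906
tree:
5.9562
9.3616 2.6420
14.2409 4.6253 0.6992
20.7868 7.9125 1.4091 0.0000
28.7844 13.1063 2.8400 0.0000 0.0000
35.9432 20.6894 5.7237 0.0000 0.0000 0.0000
42.2740 28.7844 11.5356 0.0000 0.0000 0.0000 0.0000

params: Δt=0.08483 u=1.13079 d=0.88434 q=0.50006 e^(-rΔt)=0.99248
t_6 payoffs: 42.2740 28.7844 11.5356 0.0000 0.0000 0.0000 0.0000
t_5: node(5,0) S=54.7368 payoff=35.9432 vs cont=35.2611 → 35.9432 [stop]  node(5,1) S=69.9906 payoff=20.6894 vs cont=20.0073 → 20.6894 [stop]  node(5,2) S=89.4953 payoff=1.1847 vs cont=5.7237 → 5.7237 [wait]  node(5,3) S=114.4355 payoff=0.0000 vs cont=0.0000 → 0.0000 [wait]  node(5,4) S=146.3258 payoff=0.0000 vs cont=0.0000 → 0.0000 [wait]  node(5,5) S=187.1033 payoff=0.0000 vs cont=0.0000 → 0.0000 [wait]  ⇒ S*(5)=69.9906
t_4: node(4,0) S=61.8956 payoff=28.7844 vs cont=28.1023 → 28.7844 [stop]  node(4,1) S=79.1444 payoff=11.5356 vs cont=13.1063 → 13.1063 [wait]  node(4,2) S=101.2000 payoff=0.0000 vs cont=2.8400 → 2.8400 [wait]  node(4,3) S=129.4020 payoff=0.0000 vs cont=0.0000 → 0.0000 [wait]  node(4,4) S=165.4631 payoff=0.0000 vs cont=0.0000 → 0.0000 [wait]  ⇒ S*(4)=61.8956
t_3: node(3,0) S=69.9906 payoff=20.6894 vs cont=20.7868 → 20.7868 [wait]  node(3,1) S=89.4953 payoff=1.1847 vs cont=7.9125 → 7.9125 [wait]  node(3,2) S=114.4355 payoff=0.0000 vs cont=1.4091 → 1.4091 [wait]  node(3,3) S=146.3258 payoff=0.0000 vs cont=0.0000 → 0.0000 [wait]  ⇒ S*(3)=-
t_2: node(2,0) S=79.1444 payoff=11.5356 vs cont=14.2409 → 14.2409 [wait]  node(2,1) S=101.2000 payoff=0.0000 vs cont=4.6253 → 4.6253 [wait]  node(2,2) S=129.4020 payoff=0.0000 vs cont=0.6992 → 0.6992 [wait]  ⇒ S*(2)=-
t_1: node(1,0) S=89.4953 payoff=1.1847 vs cont=9.3616 → 9.3616 [wait]  node(1,1) S=114.4355 payoff=0.0000 vs cont=2.6420 → 2.6420 [wait]  ⇒ S*(1)=-
t_0: node(0,0) S=101.2000 payoff=0.0000 vs cont=5.9562 → 5.9562 [wait]  ⇒ S*(0)=-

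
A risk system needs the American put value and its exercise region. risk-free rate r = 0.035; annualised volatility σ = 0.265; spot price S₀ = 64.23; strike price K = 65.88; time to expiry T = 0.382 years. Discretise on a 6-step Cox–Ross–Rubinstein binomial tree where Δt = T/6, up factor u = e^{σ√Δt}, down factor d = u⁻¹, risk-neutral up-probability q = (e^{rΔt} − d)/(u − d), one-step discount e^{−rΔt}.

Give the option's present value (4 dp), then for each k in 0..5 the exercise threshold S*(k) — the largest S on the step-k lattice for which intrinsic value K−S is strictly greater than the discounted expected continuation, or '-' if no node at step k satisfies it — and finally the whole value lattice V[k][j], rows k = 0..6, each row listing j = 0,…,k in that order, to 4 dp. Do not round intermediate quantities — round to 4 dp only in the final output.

price = 4.7866
boundary = - - - 52.5557 56.1900 60.0757
tree:
4.7866
7.0060 2.5883
9.8824 4.1603 1.0276
13.3243 6.4841 1.8547 0.2049
16.7235 9.6900 3.3066 0.4107 0.0000
19.9029 13.3243 5.8043 0.8232 0.0000 0.0000
22.8767 16.7235 9.6900 1.6500 0.0000 0.0000 0.0000

Δt=0.06367  u=1.06915  d=0.93532  q=0.49996  discount=0.99777
step 6 (expiry): payoffs max(K−S,0) = 22.8767 16.7235 9.6900 1.6500 0.0000 0.0000 0.0000
step 5: (k=5,j=0): S=45.9771, (K−S)⁺=19.9029, hold=19.7563 ⇒ V=19.9029 exercise | (k=5,j=1): S=52.5557, (K−S)⁺=13.3243, hold=13.1776 ⇒ V=13.3243 exercise | (k=5,j=2): S=60.0757, (K−S)⁺=5.8043, hold=5.6577 ⇒ V=5.8043 exercise | (k=5,j=3): S=68.6716, (K−S)⁺=0.0000, hold=0.8232 ⇒ V=0.8232 continue | (k=5,j=4): S=78.4975, (K−S)⁺=0.0000, hold=0.0000 ⇒ V=0.0000 continue | (k=5,j=5): S=89.7293, (K−S)⁺=0.0000, hold=0.0000 ⇒ V=0.0000 continue  boundary S*=60.0757
step 4: (k=4,j=0): S=49.1565, (K−S)⁺=16.7235, hold=16.5769 ⇒ V=16.7235 exercise | (k=4,j=1): S=56.1900, (K−S)⁺=9.6900, hold=9.5433 ⇒ V=9.6900 exercise | (k=4,j=2): S=64.2300, (K−S)⁺=1.6500, hold=3.3066 ⇒ V=3.3066 continue | (k=4,j=3): S=73.4204, (K−S)⁺=0.0000, hold=0.4107 ⇒ V=0.4107 continue | (k=4,j=4): S=83.9257, (K−S)⁺=0.0000, hold=0.0000 ⇒ V=0.0000 continue  boundary S*=56.1900
step 3: (k=3,j=0): S=52.5557, (K−S)⁺=13.3243, hold=13.1776 ⇒ V=13.3243 exercise | (k=3,j=1): S=60.0757, (K−S)⁺=5.8043, hold=6.4841 ⇒ V=6.4841 continue | (k=3,j=2): S=68.6716, (K−S)⁺=0.0000, hold=1.8547 ⇒ V=1.8547 continue | (k=3,j=3): S=78.4975, (K−S)⁺=0.0000, hold=0.2049 ⇒ V=0.2049 continue  boundary S*=52.5557
step 2: (k=2,j=0): S=56.1900, (K−S)⁺=9.6900, hold=9.8824 ⇒ V=9.8824 continue | (k=2,j=1): S=64.2300, (K−S)⁺=1.6500, hold=4.1603 ⇒ V=4.1603 continue | (k=2,j=2): S=73.4204, (K−S)⁺=0.0000, hold=1.0276 ⇒ V=1.0276 continue  boundary S*=-
step 1: (k=1,j=0): S=60.0757, (K−S)⁺=5.8043, hold=7.0060 ⇒ V=7.0060 continue | (k=1,j=1): S=68.6716, (K−S)⁺=0.0000, hold=2.5883 ⇒ V=2.5883 continue  boundary S*=-
step 0: (k=0,j=0): S=64.2300, (K−S)⁺=1.6500, hold=4.7866 ⇒ V=4.7866 continue  boundary S*=-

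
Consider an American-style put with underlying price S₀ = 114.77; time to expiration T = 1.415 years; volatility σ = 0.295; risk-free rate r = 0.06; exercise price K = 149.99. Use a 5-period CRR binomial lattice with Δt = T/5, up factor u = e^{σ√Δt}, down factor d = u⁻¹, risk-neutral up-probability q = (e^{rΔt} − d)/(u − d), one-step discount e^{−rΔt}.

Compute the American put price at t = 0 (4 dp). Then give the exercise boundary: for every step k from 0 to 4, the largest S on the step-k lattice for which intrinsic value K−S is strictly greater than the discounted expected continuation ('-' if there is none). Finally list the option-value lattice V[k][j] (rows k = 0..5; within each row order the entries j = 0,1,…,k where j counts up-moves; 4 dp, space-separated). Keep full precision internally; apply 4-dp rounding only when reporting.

price = 36.2173
boundary = - 98.1009 114.7700 98.1009 114.7700
tree:
36.2173
51.8891 22.6732
66.1372 35.2200 11.6196
78.3159 51.8891 20.5826 3.5712
88.7257 66.1372 35.2200 7.4923 0.0000
97.6237 78.3159 51.8891 15.7186 0.0000 0.0000

Δt=0.28300  u=1.16992  d=0.85476  q=0.51518  discount=0.98316
step 5 (expiry): payoffs max(K−S,0) = 97.6237 78.3159 51.8891 15.7186 0.0000 0.0000
step 4: (k=4,j=0): S=61.2643, (K−S)⁺=88.7257, hold=86.2004 ⇒ V=88.7257 exercise | (k=4,j=1): S=83.8528, (K−S)⁺=66.1372, hold=63.6118 ⇒ V=66.1372 exercise | (k=4,j=2): S=114.7700, (K−S)⁺=35.2200, hold=32.6947 ⇒ V=35.2200 exercise | (k=4,j=3): S=157.0865, (K−S)⁺=0.0000, hold=7.4923 ⇒ V=7.4923 continue | (k=4,j=4): S=215.0055, (K−S)⁺=0.0000, hold=0.0000 ⇒ V=0.0000 continue  boundary S*=114.7700
step 3: (k=3,j=0): S=71.6741, (K−S)⁺=78.3159, hold=75.7905 ⇒ V=78.3159 exercise | (k=3,j=1): S=98.1009, (K−S)⁺=51.8891, hold=49.3637 ⇒ V=51.8891 exercise | (k=3,j=2): S=134.2714, (K−S)⁺=15.7186, hold=20.5826 ⇒ V=20.5826 continue | (k=3,j=3): S=183.7783, (K−S)⁺=0.0000, hold=3.5712 ⇒ V=3.5712 continue  boundary S*=98.1009
step 2: (k=2,j=0): S=83.8528, (K−S)⁺=66.1372, hold=63.6118 ⇒ V=66.1372 exercise | (k=2,j=1): S=114.7700, (K−S)⁺=35.2200, hold=35.1584 ⇒ V=35.2200 exercise | (k=2,j=2): S=157.0865, (K−S)⁺=0.0000, hold=11.6196 ⇒ V=11.6196 continue  boundary S*=114.7700
step 1: (k=1,j=0): S=98.1009, (K−S)⁺=51.8891, hold=49.3637 ⇒ V=51.8891 exercise | (k=1,j=1): S=134.2714, (K−S)⁺=15.7186, hold=22.6732 ⇒ V=22.6732 continue  boundary S*=98.1009
step 0: (k=0,j=0): S=114.7700, (K−S)⁺=35.2200, hold=36.2173 ⇒ V=36.2173 continue  boundary S*=-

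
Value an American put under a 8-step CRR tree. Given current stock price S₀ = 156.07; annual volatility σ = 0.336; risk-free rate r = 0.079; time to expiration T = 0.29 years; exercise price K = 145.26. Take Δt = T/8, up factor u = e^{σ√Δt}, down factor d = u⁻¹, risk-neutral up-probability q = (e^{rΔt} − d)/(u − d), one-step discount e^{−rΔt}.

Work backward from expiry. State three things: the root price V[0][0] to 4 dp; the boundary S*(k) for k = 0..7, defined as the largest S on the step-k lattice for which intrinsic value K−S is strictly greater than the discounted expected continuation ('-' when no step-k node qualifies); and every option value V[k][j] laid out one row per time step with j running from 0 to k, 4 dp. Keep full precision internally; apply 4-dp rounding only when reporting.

price = 5.5566
boundary = - - - - 120.8336 113.3457 120.8336 128.8163
tree:
5.5566
8.4368 2.7809
12.4537 4.5694 1.0534
17.7837 7.3293 1.9052 0.2291
24.4264 11.4100 3.3934 0.4655 0.0000
31.9143 17.1045 5.9242 0.9459 0.0000 0.0000
38.9383 24.4264 10.0650 1.9218 0.0000 0.0000 0.0000
45.5269 31.9143 16.4437 3.9048 0.0000 0.0000 0.0000 0.0000
51.7073 38.9383 24.4264 7.9337 0.0000 0.0000 0.0000 0.0000 0.0000

Δt=0.03625  u=1.06606  d=0.93803  q=0.50641  discount=0.99714
step 8 (expiry): payoffs max(K−S,0) = 51.7073 38.9383 24.4264 7.9337 0.0000 0.0000 0.0000 0.0000 0.0000
step 7: (k=7,j=0): S=99.7331, (K−S)⁺=45.5269, hold=45.1116 ⇒ V=45.5269 exercise | (k=7,j=1): S=113.3457, (K−S)⁺=31.9143, hold=31.4989 ⇒ V=31.9143 exercise | (k=7,j=2): S=128.8163, (K−S)⁺=16.4437, hold=16.0283 ⇒ V=16.4437 exercise | (k=7,j=3): S=146.3985, (K−S)⁺=0.0000, hold=3.9048 ⇒ V=3.9048 continue | (k=7,j=4): S=166.3805, (K−S)⁺=0.0000, hold=0.0000 ⇒ V=0.0000 continue | (k=7,j=5): S=189.0898, (K−S)⁺=0.0000, hold=0.0000 ⇒ V=0.0000 continue | (k=7,j=6): S=214.8988, (K−S)⁺=0.0000, hold=0.0000 ⇒ V=0.0000 continue | (k=7,j=7): S=244.2304, (K−S)⁺=0.0000, hold=0.0000 ⇒ V=0.0000 continue  boundary S*=128.8163
step 6: (k=6,j=0): S=106.3217, (K−S)⁺=38.9383, hold=38.5229 ⇒ V=38.9383 exercise | (k=6,j=1): S=120.8336, (K−S)⁺=24.4264, hold=24.0110 ⇒ V=24.4264 exercise | (k=6,j=2): S=137.3263, (K−S)⁺=7.9337, hold=10.0650 ⇒ V=10.0650 continue | (k=6,j=3): S=156.0700, (K−S)⁺=0.0000, hold=1.9218 ⇒ V=1.9218 continue | (k=6,j=4): S=177.3721, (K−S)⁺=0.0000, hold=0.0000 ⇒ V=0.0000 continue | (k=6,j=5): S=201.5817, (K−S)⁺=0.0000, hold=0.0000 ⇒ V=0.0000 continue | (k=6,j=6): S=229.0956, (K−S)⁺=0.0000, hold=0.0000 ⇒ V=0.0000 continue  boundary S*=120.8336
step 5: (k=5,j=0): S=113.3457, (K−S)⁺=31.9143, hold=31.4989 ⇒ V=31.9143 exercise | (k=5,j=1): S=128.8163, (K−S)⁺=16.4437, hold=17.1045 ⇒ V=17.1045 continue | (k=5,j=2): S=146.3985, (K−S)⁺=0.0000, hold=5.9242 ⇒ V=5.9242 continue | (k=5,j=3): S=166.3805, (K−S)⁺=0.0000, hold=0.9459 ⇒ V=0.9459 continue | (k=5,j=4): S=189.0898, (K−S)⁺=0.0000, hold=0.0000 ⇒ V=0.0000 continue | (k=5,j=5): S=214.8988, (K−S)⁺=0.0000, hold=0.0000 ⇒ V=0.0000 continue  boundary S*=113.3457
step 4: (k=4,j=0): S=120.8336, (K−S)⁺=24.4264, hold=24.3447 ⇒ V=24.4264 exercise | (k=4,j=1): S=137.3263, (K−S)⁺=7.9337, hold=11.4100 ⇒ V=11.4100 continue | (k=4,j=2): S=156.0700, (K−S)⁺=0.0000, hold=3.3934 ⇒ V=3.3934 continue | (k=4,j=3): S=177.3721, (K−S)⁺=0.0000, hold=0.4655 ⇒ V=0.4655 continue | (k=4,j=4): S=201.5817, (K−S)⁺=0.0000, hold=0.0000 ⇒ V=0.0000 continue  boundary S*=120.8336
step 3: (k=3,j=0): S=128.8163, (K−S)⁺=16.4437, hold=17.7837 ⇒ V=17.7837 continue | (k=3,j=1): S=146.3985, (K−S)⁺=0.0000, hold=7.3293 ⇒ V=7.3293 continue | (k=3,j=2): S=166.3805, (K−S)⁺=0.0000, hold=1.9052 ⇒ V=1.9052 continue | (k=3,j=3): S=189.0898, (K−S)⁺=0.0000, hold=0.2291 ⇒ V=0.2291 continue  boundary S*=-
step 2: (k=2,j=0): S=137.3263, (K−S)⁺=7.9337, hold=12.4537 ⇒ V=12.4537 continue | (k=2,j=1): S=156.0700, (K−S)⁺=0.0000, hold=4.5694 ⇒ V=4.5694 continue | (k=2,j=2): S=177.3721, (K−S)⁺=0.0000, hold=1.0534 ⇒ V=1.0534 continue  boundary S*=-
step 1: (k=1,j=0): S=146.3985, (K−S)⁺=0.0000, hold=8.4368 ⇒ V=8.4368 continue | (k=1,j=1): S=166.3805, (K−S)⁺=0.0000, hold=2.7809 ⇒ V=2.7809 continue  boundary S*=-
step 0: (k=0,j=0): S=156.0700, (K−S)⁺=0.0000, hold=5.5566 ⇒ V=5.5566 continue  boundary S*=-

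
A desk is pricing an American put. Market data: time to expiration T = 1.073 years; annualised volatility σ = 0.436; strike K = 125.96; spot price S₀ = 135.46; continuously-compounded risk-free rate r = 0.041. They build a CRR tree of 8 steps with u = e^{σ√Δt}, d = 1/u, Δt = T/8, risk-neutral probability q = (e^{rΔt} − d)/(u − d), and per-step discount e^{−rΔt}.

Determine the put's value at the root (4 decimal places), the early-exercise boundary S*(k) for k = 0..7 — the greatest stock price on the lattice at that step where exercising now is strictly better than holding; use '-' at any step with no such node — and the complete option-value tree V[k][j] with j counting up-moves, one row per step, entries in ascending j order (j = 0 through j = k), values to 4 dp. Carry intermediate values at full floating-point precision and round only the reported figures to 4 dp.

price = 16.7520
boundary = - - - - 71.5195 83.9018 71.5195 83.9018
tree:
16.7520
23.6478 9.3956
32.3856 14.3544 4.0750
42.8277 21.3272 6.8859 1.0445
54.4405 30.6080 11.4124 2.0096 0.0000
64.9954 42.0582 18.4252 3.8662 0.0000 0.0000
73.9926 54.4405 28.6546 7.4383 0.0000 0.0000 0.0000
81.6620 64.9954 42.0582 14.3105 0.0000 0.0000 0.0000 0.0000
88.1995 73.9926 54.4405 27.5322 0.0000 0.0000 0.0000 0.0000 0.0000

Δt=0.13412, u=1.17313, d=0.85242, q=0.47736, disc=e^(-rΔt)=0.99452
k=8 terminal: V=max(K-S,0) → 88.1995 73.9926 54.4405 27.5322 0.0000 0.0000 0.0000 0.0000 0.0000
k=7: j=0 S=44.2980 intr=81.6620 cont=80.9712 V=81.6620[EX]; j=1 S=60.9646 intr=64.9954 cont=64.3046 V=64.9954[EX]; j=2 S=83.9018 intr=42.0582 cont=41.3675 V=42.0582[EX]; j=3 S=115.4687 intr=10.4913 cont=14.3105 V=14.3105[hold]; j=4 S=158.9124 intr=0.0000 cont=0.0000 V=0.0000[hold]; j=5 S=218.7012 intr=0.0000 cont=0.0000 V=0.0000[hold]; j=6 S=300.9847 intr=0.0000 cont=0.0000 V=0.0000[hold]; j=7 S=414.2264 intr=0.0000 cont=0.0000 V=0.0000[hold]  S*(7)=83.9018
k=6: j=0 S=51.9674 intr=73.9926 cont=73.3018 V=73.9926[EX]; j=1 S=71.5195 intr=54.4405 cont=53.7498 V=54.4405[EX]; j=2 S=98.4278 intr=27.5322 cont=28.6546 V=28.6546[hold]; j=3 S=135.4600 intr=0.0000 cont=7.4383 V=7.4383[hold]; j=4 S=186.4251 intr=0.0000 cont=0.0000 V=0.0000[hold]; j=5 S=256.5652 intr=0.0000 cont=0.0000 V=0.0000[hold]; j=6 S=353.0947 intr=0.0000 cont=0.0000 V=0.0000[hold]  S*(6)=71.5195
k=5: j=0 S=60.9646 intr=64.9954 cont=64.3046 V=64.9954[EX]; j=1 S=83.9018 intr=42.0582 cont=41.9003 V=42.0582[EX]; j=2 S=115.4687 intr=10.4913 cont=18.4252 V=18.4252[hold]; j=3 S=158.9124 intr=0.0000 cont=3.8662 V=3.8662[hold]; j=4 S=218.7012 intr=0.0000 cont=0.0000 V=0.0000[hold]; j=5 S=300.9847 intr=0.0000 cont=0.0000 V=0.0000[hold]  S*(5)=83.9018
k=4: j=0 S=71.5195 intr=54.4405 cont=53.7498 V=54.4405[EX]; j=1 S=98.4278 intr=27.5322 cont=30.6080 V=30.6080[hold]; j=2 S=135.4600 intr=0.0000 cont=11.4124 V=11.4124[hold]; j=3 S=186.4251 intr=0.0000 cont=2.0096 V=2.0096[hold]; j=4 S=256.5652 intr=0.0000 cont=0.0000 V=0.0000[hold]  S*(4)=71.5195
k=3: j=0 S=83.9018 intr=42.0582 cont=42.8277 V=42.8277[hold]; j=1 S=115.4687 intr=10.4913 cont=21.3272 V=21.3272[hold]; j=2 S=158.9124 intr=0.0000 cont=6.8859 V=6.8859[hold]; j=3 S=218.7012 intr=0.0000 cont=1.0445 V=1.0445[hold]  S*(3)=-
k=2: j=0 S=98.4278 intr=27.5322 cont=32.3856 V=32.3856[hold]; j=1 S=135.4600 intr=0.0000 cont=14.3544 V=14.3544[hold]; j=2 S=186.4251 intr=0.0000 cont=4.0750 V=4.0750[hold]  S*(2)=-
k=1: j=0 S=115.4687 intr=10.4913 cont=23.6478 V=23.6478[hold]; j=1 S=158.9124 intr=0.0000 cont=9.3956 V=9.3956[hold]  S*(1)=-
k=0: j=0 S=135.4600 intr=0.0000 cont=16.7520 V=16.7520[hold]  S*(0)=-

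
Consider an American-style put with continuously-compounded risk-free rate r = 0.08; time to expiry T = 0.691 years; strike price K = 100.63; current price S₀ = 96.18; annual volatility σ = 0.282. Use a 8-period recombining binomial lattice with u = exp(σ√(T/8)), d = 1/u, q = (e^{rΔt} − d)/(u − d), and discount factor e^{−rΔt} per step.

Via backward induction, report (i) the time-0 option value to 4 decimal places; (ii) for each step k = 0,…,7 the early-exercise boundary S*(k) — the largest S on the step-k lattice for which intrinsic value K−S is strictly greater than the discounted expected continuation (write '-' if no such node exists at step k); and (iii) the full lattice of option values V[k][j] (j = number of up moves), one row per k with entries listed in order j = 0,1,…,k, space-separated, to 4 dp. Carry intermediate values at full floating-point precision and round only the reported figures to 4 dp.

params: Δt=0.08637 u=1.08641 d=0.92046 q=0.52108 e^(-rΔt)=0.99311
t_8 payoffs: 51.0696 42.1345 31.5886 19.1413 4.4500 0.0000 0.0000 0.0000 0.0000
t_7: node(7,0) S=53.8429 payoff=46.7871 vs cont=46.0942 → 46.7871 [stop]  node(7,1) S=63.5500 payoff=37.0800 vs cont=36.3870 → 37.0800 [stop]  node(7,2) S=75.0073 payoff=25.6227 vs cont=24.9298 → 25.6227 [stop]  node(7,3) S=88.5301 payoff=12.0999 vs cont=11.4069 → 12.0999 [stop]  node(7,4) S=104.4909 payoff=0.0000 vs cont=2.1165 → 2.1165 [wait]  node(7,5) S=123.3293 payoff=0.0000 vs cont=0.0000 → 0.0000 [wait]  node(7,6) S=145.5639 payoff=0.0000 vs cont=0.0000 → 0.0000 [wait]  node(7,7) S=171.8071 payoff=0.0000 vs cont=0.0000 → 0.0000 [wait]  ⇒ S*(7)=88.5301
t_6: node(6,0) S=58.4955 payoff=42.1345 vs cont=41.4416 → 42.1345 [stop]  node(6,1) S=69.0414 payoff=31.5886 vs cont=30.8956 → 31.5886 [stop]  node(6,2) S=81.4887 payoff=19.1413 vs cont=18.4484 → 19.1413 [stop]  node(6,3) S=96.1800 payoff=4.4500 vs cont=6.8503 → 6.8503 [wait]  node(6,4) S=113.5200 payoff=0.0000 vs cont=1.0067 → 1.0067 [wait]  node(6,5) S=133.9861 payoff=0.0000 vs cont=0.0000 → 0.0000 [wait]  node(6,6) S=158.1421 payoff=0.0000 vs cont=0.0000 → 0.0000 [wait]  ⇒ S*(6)=81.4887
t_5: node(5,0) S=63.5500 payoff=37.0800 vs cont=36.3870 → 37.0800 [stop]  node(5,1) S=75.0073 payoff=25.6227 vs cont=24.9298 → 25.6227 [stop]  node(5,2) S=88.5301 payoff=12.0999 vs cont=12.6491 → 12.6491 [wait]  node(5,3) S=104.4909 payoff=0.0000 vs cont=3.7791 → 3.7791 [wait]  node(5,4) S=123.3293 payoff=0.0000 vs cont=0.4788 → 0.4788 [wait]  node(5,5) S=145.5639 payoff=0.0000 vs cont=0.0000 → 0.0000 [wait]  ⇒ S*(5)=75.0073
t_4: node(4,0) S=69.0414 payoff=31.5886 vs cont=30.8956 → 31.5886 [stop]  node(4,1) S=81.4887 payoff=19.1413 vs cont=18.7326 → 19.1413 [stop]  node(4,2) S=96.1800 payoff=4.4500 vs cont=7.9719 → 7.9719 [wait]  node(4,3) S=113.5200 payoff=0.0000 vs cont=2.0452 → 2.0452 [wait]  node(4,4) S=133.9861 payoff=0.0000 vs cont=0.2277 → 0.2277 [wait]  ⇒ S*(4)=81.4887
t_3: node(3,0) S=75.0073 payoff=25.6227 vs cont=24.9298 → 25.6227 [stop]  node(3,1) S=88.5301 payoff=12.0999 vs cont=13.2295 → 13.2295 [wait]  node(3,2) S=104.4909 payoff=0.0000 vs cont=4.8500 → 4.8500 [wait]  node(3,3) S=123.3293 payoff=0.0000 vs cont=1.0906 → 1.0906 [wait]  ⇒ S*(3)=75.0073
t_2: node(2,0) S=81.4887 payoff=19.1413 vs cont=19.0329 → 19.1413 [stop]  node(2,1) S=96.1800 payoff=4.4500 vs cont=8.8021 → 8.8021 [wait]  node(2,2) S=113.5200 payoff=0.0000 vs cont=2.8712 → 2.8712 [wait]  ⇒ S*(2)=81.4887
t_1: node(1,0) S=88.5301 payoff=12.0999 vs cont=13.6591 → 13.6591 [wait]  node(1,1) S=104.4909 payoff=0.0000 vs cont=5.6723 → 5.6723 [wait]  ⇒ S*(1)=-
t_0: node(0,0) S=96.1800 payoff=4.4500 vs cont=9.4320 → 9.4320 [wait]  ⇒ S*(0)=-

price = 9.4320
boundary = - - 81.4887 75.0073 81.4887 75.0073 81.4887 88.5301
tree:
9.4320
13.6591 5.6723
19.1413 8.8021 2.8712
25.6227 13.2295 4.8500 1.0906
31.5886 19.1413 7.9719 2.0452 0.2277
37.0800 25.6227 12.6491 3.7791 0.4788 0.0000
42.1345 31.5886 19.1413 6.8503 1.0067 0.0000 0.0000
46.7871 37.0800 25.6227 12.0999 2.1165 0.0000 0.0000 0.0000
51.0696 42.1345 31.5886 19.1413 4.4500 0.0000 0.0000 0.0000 0.0000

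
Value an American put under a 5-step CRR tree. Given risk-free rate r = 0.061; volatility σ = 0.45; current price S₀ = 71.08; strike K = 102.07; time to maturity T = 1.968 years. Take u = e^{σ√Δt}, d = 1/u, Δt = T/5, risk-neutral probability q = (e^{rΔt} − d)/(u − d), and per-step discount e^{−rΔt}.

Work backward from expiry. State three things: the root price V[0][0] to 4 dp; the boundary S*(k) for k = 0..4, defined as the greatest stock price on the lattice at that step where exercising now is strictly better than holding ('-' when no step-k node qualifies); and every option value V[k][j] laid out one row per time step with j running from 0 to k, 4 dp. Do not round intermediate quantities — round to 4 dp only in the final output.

price = 35.0083
boundary = - 53.5967 40.4137 53.5967 71.0800
tree:
35.0083
48.4733 21.7681
61.6563 33.1864 10.1332
71.5968 48.4733 17.8175 2.0707
79.0922 61.6563 30.9900 4.0198 0.0000
84.7439 71.5968 48.4733 7.8036 0.0000 0.0000

Δt=0.39360, u=1.32620, d=0.75403, q=0.47236, disc=e^(-rΔt)=0.97628
k=5 terminal: V=max(K-S,0) → 84.7439 71.5968 48.4733 7.8036 0.0000 0.0000
k=4: j=0 S=22.9778 intr=79.0922 cont=76.6707 V=79.0922[EX]; j=1 S=40.4137 intr=61.6563 cont=59.2349 V=61.6563[EX]; j=2 S=71.0800 intr=30.9900 cont=28.5685 V=30.9900[EX]; j=3 S=125.0163 intr=0.0000 cont=4.0198 V=4.0198[hold]; j=4 S=219.8800 intr=0.0000 cont=0.0000 V=0.0000[hold]  S*(4)=71.0800
k=3: j=0 S=30.4732 intr=71.5968 cont=69.1753 V=71.5968[EX]; j=1 S=53.5967 intr=48.4733 cont=46.0519 V=48.4733[EX]; j=2 S=94.2664 intr=7.8036 cont=17.8175 V=17.8175[hold]; j=3 S=165.7968 intr=0.0000 cont=2.0707 V=2.0707[hold]  S*(3)=53.5967
k=2: j=0 S=40.4137 intr=61.6563 cont=59.2349 V=61.6563[EX]; j=1 S=71.0800 intr=30.9900 cont=33.1864 V=33.1864[hold]; j=2 S=125.0163 intr=0.0000 cont=10.1332 V=10.1332[hold]  S*(2)=40.4137
k=1: j=0 S=53.5967 intr=48.4733 cont=47.0647 V=48.4733[EX]; j=1 S=94.2664 intr=7.8036 cont=21.7681 V=21.7681[hold]  S*(1)=53.5967
k=0: j=0 S=71.0800 intr=30.9900 cont=35.0083 V=35.0083[hold]  S*(0)=-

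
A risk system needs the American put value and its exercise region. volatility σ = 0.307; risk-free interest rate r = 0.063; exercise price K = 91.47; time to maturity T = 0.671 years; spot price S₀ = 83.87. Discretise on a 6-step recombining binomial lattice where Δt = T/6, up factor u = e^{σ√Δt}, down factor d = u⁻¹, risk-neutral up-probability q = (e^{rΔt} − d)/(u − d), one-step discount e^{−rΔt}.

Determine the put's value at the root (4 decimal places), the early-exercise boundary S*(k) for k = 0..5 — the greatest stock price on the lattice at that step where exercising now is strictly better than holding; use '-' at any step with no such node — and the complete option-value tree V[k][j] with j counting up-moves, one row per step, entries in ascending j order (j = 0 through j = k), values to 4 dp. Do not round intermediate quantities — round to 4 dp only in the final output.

Δt=0.11183, u=1.10812, d=0.90243, q=0.50873, disc=e^(-rΔt)=0.99298
k=6 terminal: V=max(K-S,0) → 46.1714 35.8465 23.1681 7.6000 0.0000 0.0000 0.0000
k=5: j=0 S=50.1963 intr=41.2737 cont=40.6315 V=41.2737[EX]; j=1 S=61.6376 intr=29.8324 cont=29.1902 V=29.8324[EX]; j=2 S=75.6867 intr=15.7833 cont=15.1411 V=15.7833[EX]; j=3 S=92.9381 intr=0.0000 cont=3.7074 V=3.7074[hold]; j=4 S=114.1216 intr=0.0000 cont=0.0000 V=0.0000[hold]; j=5 S=140.1334 intr=0.0000 cont=0.0000 V=0.0000[hold]  S*(5)=75.6867
k=4: j=0 S=55.6235 intr=35.8465 cont=35.2043 V=35.8465[EX]; j=1 S=68.3019 intr=23.1681 cont=22.5259 V=23.1681[EX]; j=2 S=83.8700 intr=7.6000 cont=9.5723 V=9.5723[hold]; j=3 S=102.9866 intr=0.0000 cont=1.8086 V=1.8086[hold]; j=4 S=126.4604 intr=0.0000 cont=0.0000 V=0.0000[hold]  S*(4)=68.3019
k=3: j=0 S=61.6376 intr=29.8324 cont=29.1902 V=29.8324[EX]; j=1 S=75.6867 intr=15.7833 cont=16.1374 V=16.1374[hold]; j=2 S=92.9381 intr=0.0000 cont=5.5832 V=5.5832[hold]; j=3 S=114.1216 intr=0.0000 cont=0.8823 V=0.8823[hold]  S*(3)=61.6376
k=2: j=0 S=68.3019 intr=23.1681 cont=22.7048 V=23.1681[EX]; j=1 S=83.8700 intr=7.6000 cont=10.6925 V=10.6925[hold]; j=2 S=102.9866 intr=0.0000 cont=3.1693 V=3.1693[hold]  S*(2)=68.3019
k=1: j=0 S=75.6867 intr=15.7833 cont=16.7033 V=16.7033[hold]; j=1 S=92.9381 intr=0.0000 cont=6.8170 V=6.8170[hold]  S*(1)=-
k=0: j=0 S=83.8700 intr=7.6000 cont=11.5919 V=11.5919[hold]  S*(0)=-

price = 11.5919
boundary = - - 68.3019 61.6376 68.3019 75.6867
tree:
11.5919
16.7033 6.8170
23.1681 10.6925 3.1693
29.8324 16.1374 5.5832 0.8823
35.8465 23.1681 9.5723 1.8086 0.0000
41.2737 29.8324 15.7833 3.7074 0.0000 0.0000
46.1714 35.8465 23.1681 7.6000 0.0000 0.0000 0.0000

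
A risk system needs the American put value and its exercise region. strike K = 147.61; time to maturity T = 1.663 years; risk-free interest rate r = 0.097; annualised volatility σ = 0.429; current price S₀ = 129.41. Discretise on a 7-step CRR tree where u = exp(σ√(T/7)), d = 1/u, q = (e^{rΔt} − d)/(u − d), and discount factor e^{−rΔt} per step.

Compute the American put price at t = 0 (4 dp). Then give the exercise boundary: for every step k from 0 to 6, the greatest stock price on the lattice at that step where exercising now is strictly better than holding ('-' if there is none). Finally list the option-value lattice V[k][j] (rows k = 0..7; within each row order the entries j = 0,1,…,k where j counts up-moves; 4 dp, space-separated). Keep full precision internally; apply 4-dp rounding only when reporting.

Δt=0.23757, u=1.23257, d=0.81131, q=0.50325, disc=e^(-rΔt)=0.97722
k=7 terminal: V=max(K-S,0) → 117.6673 102.1204 78.5010 42.6179 0.0000 0.0000 0.0000 0.0000
k=6: j=0 S=36.9064 intr=110.7036 cont=107.3409 V=110.7036[EX]; j=1 S=56.0691 intr=91.5409 cont=88.1782 V=91.5409[EX]; j=2 S=85.1816 intr=62.4284 cont=59.0657 V=62.4284[EX]; j=3 S=129.4100 intr=18.2000 cont=20.6880 V=20.6880[hold]; j=4 S=196.6029 intr=0.0000 cont=0.0000 V=0.0000[hold]; j=5 S=298.6841 intr=0.0000 cont=0.0000 V=0.0000[hold]; j=6 S=453.7683 intr=0.0000 cont=0.0000 V=0.0000[hold]  S*(6)=85.1816
k=5: j=0 S=45.4896 intr=102.1204 cont=98.7577 V=102.1204[EX]; j=1 S=69.1090 intr=78.5010 cont=75.1383 V=78.5010[EX]; j=2 S=104.9921 intr=42.6179 cont=40.4787 V=42.6179[EX]; j=3 S=159.5067 intr=0.0000 cont=10.0426 V=10.0426[hold]; j=4 S=242.3265 intr=0.0000 cont=0.0000 V=0.0000[hold]; j=5 S=368.1486 intr=0.0000 cont=0.0000 V=0.0000[hold]  S*(5)=104.9921
k=4: j=0 S=56.0691 intr=91.5409 cont=88.1782 V=91.5409[EX]; j=1 S=85.1816 intr=62.4284 cont=59.0657 V=62.4284[EX]; j=2 S=129.4100 intr=18.2000 cont=25.6268 V=25.6268[hold]; j=3 S=196.6029 intr=0.0000 cont=4.8750 V=4.8750[hold]; j=4 S=298.6841 intr=0.0000 cont=0.0000 V=0.0000[hold]  S*(4)=85.1816
k=3: j=0 S=69.1090 intr=78.5010 cont=75.1383 V=78.5010[EX]; j=1 S=104.9921 intr=42.6179 cont=42.9076 V=42.9076[hold]; j=2 S=159.5067 intr=0.0000 cont=14.8375 V=14.8375[hold]; j=3 S=242.3265 intr=0.0000 cont=2.3664 V=2.3664[hold]  S*(3)=69.1090
k=2: j=0 S=85.1816 intr=62.4284 cont=59.2082 V=62.4284[EX]; j=1 S=129.4100 intr=18.2000 cont=28.1255 V=28.1255[hold]; j=2 S=196.6029 intr=0.0000 cont=8.3663 V=8.3663[hold]  S*(2)=85.1816
k=1: j=0 S=104.9921 intr=42.6179 cont=44.1364 V=44.1364[hold]; j=1 S=159.5067 intr=0.0000 cont=17.7674 V=17.7674[hold]  S*(1)=-
k=0: j=0 S=129.4100 intr=18.2000 cont=30.1630 V=30.1630[hold]  S*(0)=-

price = 30.1630
boundary = - - 85.1816 69.1090 85.1816 104.9921 85.1816
tree:
30.1630
44.1364 17.7674
62.4284 28.1255 8.3663
78.5010 42.9076 14.8375 2.3664
91.5409 62.4284 25.6268 4.8750 0.0000
102.1204 78.5010 42.6179 10.0426 0.0000 0.0000
110.7036 91.5409 62.4284 20.6880 0.0000 0.0000 0.0000
117.6673 102.1204 78.5010 42.6179 0.0000 0.0000 0.0000 0.0000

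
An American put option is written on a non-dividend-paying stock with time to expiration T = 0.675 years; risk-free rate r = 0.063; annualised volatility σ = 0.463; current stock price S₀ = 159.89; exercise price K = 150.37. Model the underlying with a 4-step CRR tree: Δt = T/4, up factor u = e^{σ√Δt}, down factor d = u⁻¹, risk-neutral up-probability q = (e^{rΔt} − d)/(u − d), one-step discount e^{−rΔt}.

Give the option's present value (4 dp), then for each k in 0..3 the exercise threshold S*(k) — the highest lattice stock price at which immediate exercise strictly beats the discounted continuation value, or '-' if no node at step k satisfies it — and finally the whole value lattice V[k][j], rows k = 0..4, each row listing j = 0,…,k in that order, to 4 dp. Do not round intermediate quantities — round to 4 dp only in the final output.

params: Δt=0.16875 u=1.20949 d=0.82680 q=0.48052 e^(-rΔt)=0.98943
t_4 payoffs: 75.6536 41.0704 0.0000 0.0000 0.0000
t_3: node(3,0) S=90.3685 payoff=60.0015 vs cont=58.4113 → 60.0015 [stop]  node(3,1) S=132.1965 payoff=18.1735 vs cont=21.1095 → 21.1095 [wait]  node(3,2) S=193.3849 payoff=0.0000 vs cont=0.0000 → 0.0000 [wait]  node(3,3) S=282.8951 payoff=0.0000 vs cont=0.0000 → 0.0000 [wait]  ⇒ S*(3)=90.3685
t_2: node(2,0) S=109.2996 payoff=41.0704 vs cont=40.8762 → 41.0704 [stop]  node(2,1) S=159.8900 payoff=0.0000 vs cont=10.8500 → 10.8500 [wait]  node(2,2) S=233.8967 payoff=0.0000 vs cont=0.0000 → 0.0000 [wait]  ⇒ S*(2)=109.2996
t_1: node(1,0) S=132.1965 payoff=18.1735 vs cont=26.2681 → 26.2681 [wait]  node(1,1) S=193.3849 payoff=0.0000 vs cont=5.5767 → 5.5767 [wait]  ⇒ S*(1)=-
t_0: node(0,0) S=159.8900 payoff=0.0000 vs cont=16.1528 → 16.1528 [wait]  ⇒ S*(0)=-

price = 16.1528
boundary = - - 109.2996 90.3685
tree:
16.1528
26.2681 5.5767
41.0704 10.8500 0.0000
60.0015 21.1095 0.0000 0.0000
75.6536 41.0704 0.0000 0.0000 0.0000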